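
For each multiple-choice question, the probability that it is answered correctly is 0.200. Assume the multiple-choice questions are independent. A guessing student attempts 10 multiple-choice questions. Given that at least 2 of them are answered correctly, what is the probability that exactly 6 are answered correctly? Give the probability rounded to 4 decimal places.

0.0088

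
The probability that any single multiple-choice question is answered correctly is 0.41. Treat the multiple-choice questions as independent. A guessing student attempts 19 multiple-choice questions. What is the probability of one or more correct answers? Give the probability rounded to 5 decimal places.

0.99996

P(at least one) = 1 − P(none) = 1 − (1 − 0.41)^19
= 1 − 0.0000443 = 0.9999557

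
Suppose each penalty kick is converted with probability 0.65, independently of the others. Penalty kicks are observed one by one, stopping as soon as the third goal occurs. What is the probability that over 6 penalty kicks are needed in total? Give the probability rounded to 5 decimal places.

Needing more than 6 penalty kicks ⇔ fewer than 3 successes in the first 6. With X ~ Binomial(6, 0.65), P(Y > 6) = P(X ≤ 2).
  k=0: C(6,0)·0.65^0·0.35^6 = 0.0018383
  k=1: C(6,1)·0.65^1·0.35^5 = 0.0204835
  k=2: C(6,2)·0.65^2·0.35^4 = 0.0951021
P(X ≤ 2) = 0.1174239

0.11742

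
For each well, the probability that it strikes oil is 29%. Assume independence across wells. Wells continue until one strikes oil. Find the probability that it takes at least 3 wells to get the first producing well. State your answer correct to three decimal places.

Y = number of wells to the first success; geometric, p = 0.29.
P(Y > 2) = P(first 2 all fail) = (1−p)^2 = 0.50410

0.504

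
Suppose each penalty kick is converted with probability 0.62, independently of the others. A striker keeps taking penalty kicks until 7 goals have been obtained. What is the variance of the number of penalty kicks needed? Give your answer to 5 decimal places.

6.91988

Y = total penalty kicks until the seventh success; negative binomial with r=7, p=0.62.
Var(Y) = r(1−p)/p² = 7·0.38 / 0.62² = 6.9198751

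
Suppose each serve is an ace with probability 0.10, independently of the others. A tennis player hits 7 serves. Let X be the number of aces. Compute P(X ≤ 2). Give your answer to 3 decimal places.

0.974

X ~ Binomial(7, 0.10); P(X ≤ 2) = Σ C(7,k) p^k (1−p)^(7−k) over k:
  k=0: C(7,0)·0.10^0·0.90^7 = 0.47830
  k=1: C(7,1)·0.10^1·0.90^6 = 0.37201
  k=2: C(7,2)·0.10^2·0.90^5 = 0.12400
Total = 0.97431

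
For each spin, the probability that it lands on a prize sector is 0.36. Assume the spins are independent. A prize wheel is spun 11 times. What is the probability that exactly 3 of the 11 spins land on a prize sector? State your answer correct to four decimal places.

X ~ Binomial(n=11, p=0.36).
P(X=3) = C(11,3) · p^3 · (1−p)^8
= 165 · 0.046656 · 0.028147 = 0.216686

0.2167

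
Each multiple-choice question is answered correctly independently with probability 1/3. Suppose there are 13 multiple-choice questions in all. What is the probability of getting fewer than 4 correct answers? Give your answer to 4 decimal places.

X ~ Binomial(13, 0.333333); P(X ≤ 3) = Σ C(13,k) p^k (1−p)^(13−k) over k:
  k=0: C(13,0)·0.333333^0·0.666667^13 = 0.005138
  k=1: C(13,1)·0.333333^1·0.666667^12 = 0.033399
  k=2: C(13,2)·0.333333^2·0.666667^11 = 0.100196
  k=3: C(13,3)·0.333333^3·0.666667^10 = 0.183692
Total = 0.322424

0.3224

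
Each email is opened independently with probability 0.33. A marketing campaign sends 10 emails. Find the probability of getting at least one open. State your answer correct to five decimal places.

P(at least one) = 1 − P(none) = 1 − (1 − 0.33)^10
= 1 − 0.0182284 = 0.9817716

0.98177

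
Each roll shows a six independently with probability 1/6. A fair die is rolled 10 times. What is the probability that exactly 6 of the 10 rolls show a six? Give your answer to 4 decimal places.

0.0022

X ~ Binomial(n=10, p=0.166667).
P(X=6) = C(10,6) · p^6 · (1−p)^4
= 210 · 2.1433e-05 · 0.48225 = 0.002171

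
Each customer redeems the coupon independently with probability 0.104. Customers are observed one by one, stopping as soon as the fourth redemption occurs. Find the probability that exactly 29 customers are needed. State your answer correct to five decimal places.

0.02461

Y = trial on which the fourth success occurs; negative binomial, r=4, p=0.104.
P(Y=29) = C(28,3) · p^4 · (1−p)^25
= 3276 · 0.00011699 · 0.064224 = 0.0246137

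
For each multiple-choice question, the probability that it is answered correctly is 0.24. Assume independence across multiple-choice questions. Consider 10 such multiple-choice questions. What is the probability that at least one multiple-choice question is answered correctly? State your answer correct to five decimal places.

0.93571

P(at least one) = 1 − P(none) = 1 − (1 − 0.24)^10
= 1 − 0.0642889 = 0.9357111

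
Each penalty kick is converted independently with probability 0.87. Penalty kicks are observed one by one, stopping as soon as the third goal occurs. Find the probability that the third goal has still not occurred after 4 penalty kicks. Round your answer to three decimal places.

Needing more than 4 penalty kicks ⇔ fewer than 3 successes in the first 4. With X ~ Binomial(4, 0.87), P(Y > 4) = P(X ≤ 2).
  k=0: C(4,0)·0.87^0·0.13^4 = 0.00029
  k=1: C(4,1)·0.87^1·0.13^3 = 0.00765
  k=2: C(4,2)·0.87^2·0.13^2 = 0.07675
P(X ≤ 2) = 0.08468

0.085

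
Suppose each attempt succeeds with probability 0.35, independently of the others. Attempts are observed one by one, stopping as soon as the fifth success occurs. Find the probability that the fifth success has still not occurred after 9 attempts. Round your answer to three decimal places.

0.828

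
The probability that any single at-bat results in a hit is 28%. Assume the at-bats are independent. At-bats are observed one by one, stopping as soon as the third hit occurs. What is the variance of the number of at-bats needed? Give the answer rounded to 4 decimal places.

27.5510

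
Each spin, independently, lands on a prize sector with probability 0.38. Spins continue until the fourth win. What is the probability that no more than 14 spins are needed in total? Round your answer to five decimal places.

0.84179

Finishing within 14 spins ⇔ at least 4 successes in the first 14. With X ~ Binomial(14, 0.38), P(Y ≤ 14) = 1 − P(X ≤ 3).
  k=0: C(14,0)·0.38^0·0.62^14 = 0.0012402
  k=1: C(14,1)·0.38^1·0.62^13 = 0.0106415
  k=2: C(14,2)·0.38^2·0.62^12 = 0.0423944
  k=3: C(14,3)·0.38^3·0.62^11 = 0.1039347
1 − 0.1582109 = 0.8417891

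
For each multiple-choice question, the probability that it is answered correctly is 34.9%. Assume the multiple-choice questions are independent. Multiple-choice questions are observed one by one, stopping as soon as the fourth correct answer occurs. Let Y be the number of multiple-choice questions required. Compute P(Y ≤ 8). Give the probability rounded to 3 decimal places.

Finishing within 8 multiple-choice questions ⇔ at least 4 successes in the first 8. With X ~ Binomial(8, 0.349), P(Y ≤ 8) = 1 − P(X ≤ 3).
  k=0: C(8,0)·0.349^0·0.651^8 = 0.03226
  k=1: C(8,1)·0.349^1·0.651^7 = 0.13835
  k=2: C(8,2)·0.349^2·0.651^6 = 0.25959
  k=3: C(8,3)·0.349^3·0.651^5 = 0.27834
1 − 0.70854 = 0.29146

0.291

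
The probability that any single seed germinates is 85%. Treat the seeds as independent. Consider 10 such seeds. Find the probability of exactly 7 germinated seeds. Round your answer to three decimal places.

0.130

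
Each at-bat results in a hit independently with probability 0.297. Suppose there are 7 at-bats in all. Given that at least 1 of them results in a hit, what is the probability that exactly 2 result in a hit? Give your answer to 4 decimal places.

X ~ Binomial(7, 0.297). Want P(X=2 | X≥1) = P(X=2) / P(X≥1).
P(X=2) = C(7,2)·0.297^2·0.703^5 = 0.318060
P(X≥1) = 1 − 0.084857 = 0.915143
Ratio = 0.318060 / 0.915143 = 0.347552

0.3476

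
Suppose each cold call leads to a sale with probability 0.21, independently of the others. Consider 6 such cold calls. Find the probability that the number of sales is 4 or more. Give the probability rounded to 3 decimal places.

X ~ Binomial(6, 0.21); P(X ≥ 4) = Σ C(6,k) p^k (1−p)^(6−k) over k:
  k=4: C(6,4)·0.21^4·0.79^2 = 0.01821
  k=5: C(6,5)·0.21^5·0.79^1 = 0.00194
  k=6: C(6,6)·0.21^6·0.79^0 = 0.00009
Total = 0.02023

0.020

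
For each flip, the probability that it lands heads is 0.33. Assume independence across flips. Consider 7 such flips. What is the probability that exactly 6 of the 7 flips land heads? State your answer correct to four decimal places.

X ~ Binomial(n=7, p=0.33).
P(X=6) = C(7,6) · p^6 · (1−p)^1
= 7 · 0.0012915 · 0.67 = 0.006057

0.0061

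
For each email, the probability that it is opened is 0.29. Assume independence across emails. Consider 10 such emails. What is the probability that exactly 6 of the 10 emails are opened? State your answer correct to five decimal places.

X ~ Binomial(n=10, p=0.29).
P(X=6) = C(10,6) · p^6 · (1−p)^4
= 210 · 0.00059482 · 0.25412 = 0.0317425

0.03174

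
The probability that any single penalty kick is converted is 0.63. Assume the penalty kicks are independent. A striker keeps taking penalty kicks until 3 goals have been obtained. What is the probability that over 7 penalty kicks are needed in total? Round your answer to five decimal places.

0.07006

Needing more than 7 penalty kicks ⇔ fewer than 3 successes in the first 7. With X ~ Binomial(7, 0.63), P(Y > 7) = P(X ≤ 2).
  k=0: C(7,0)·0.63^0·0.37^7 = 0.0009493
  k=1: C(7,1)·0.63^1·0.37^6 = 0.0113149
  k=2: C(7,2)·0.63^2·0.37^5 = 0.0577975
P(X ≤ 2) = 0.0700617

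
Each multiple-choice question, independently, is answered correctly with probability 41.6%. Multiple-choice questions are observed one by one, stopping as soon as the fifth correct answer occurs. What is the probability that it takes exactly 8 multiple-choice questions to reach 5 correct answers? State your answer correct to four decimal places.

0.0869

Y = trial on which the fifth success occurs; negative binomial, r=5, p=0.416.
P(Y=8) = C(7,4) · p^5 · (1−p)^3
= 35 · 0.012459 · 0.19918 = 0.086851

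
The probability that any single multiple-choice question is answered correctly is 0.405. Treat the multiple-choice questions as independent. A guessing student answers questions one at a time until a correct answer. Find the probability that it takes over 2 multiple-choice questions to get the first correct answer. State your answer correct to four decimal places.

Y = number of multiple-choice questions to the first success; geometric, p = 0.405.
P(Y > 2) = P(first 2 all fail) = (1−p)^2 = 0.354025

0.3540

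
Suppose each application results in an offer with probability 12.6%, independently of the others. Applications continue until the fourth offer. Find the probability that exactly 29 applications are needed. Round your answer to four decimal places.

Y = trial on which the fourth success occurs; negative binomial, r=4, p=0.126.
P(Y=29) = C(28,3) · p^4 · (1−p)^25
= 3276 · 0.00025205 · 0.034497 = 0.028485

0.0285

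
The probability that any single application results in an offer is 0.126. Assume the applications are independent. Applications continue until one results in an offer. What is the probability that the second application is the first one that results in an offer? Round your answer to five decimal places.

Geometric (trials to first success), p = 0.126.
P(Y = 2) = (1−p)^1 · p = 0.874 · 0.126 = 0.1101240

0.11012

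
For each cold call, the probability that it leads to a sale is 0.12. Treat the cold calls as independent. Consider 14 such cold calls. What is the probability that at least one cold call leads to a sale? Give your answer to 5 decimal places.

P(at least one) = 1 − P(none) = 1 − (1 − 0.12)^14
= 1 − 0.1670157 = 0.8329843

0.83298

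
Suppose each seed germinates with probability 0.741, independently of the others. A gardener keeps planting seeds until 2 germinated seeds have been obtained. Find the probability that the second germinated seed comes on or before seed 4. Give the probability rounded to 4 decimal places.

Finishing within 4 seeds ⇔ at least 2 successes in the first 4. With X ~ Binomial(4, 0.741), P(Y ≤ 4) = 1 − P(X ≤ 1).
  k=0: C(4,0)·0.741^0·0.259^4 = 0.004500
  k=1: C(4,1)·0.741^1·0.259^3 = 0.051496
1 − 0.055996 = 0.944004

0.9440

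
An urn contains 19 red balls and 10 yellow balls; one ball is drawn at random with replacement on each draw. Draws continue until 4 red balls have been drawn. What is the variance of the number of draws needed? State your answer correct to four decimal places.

Y = total draws until the fourth success; negative binomial with r=4, p=0.655172.
Var(Y) = r(1−p)/p² = 4·0.344828 / 0.655172² = 3.213296

3.2133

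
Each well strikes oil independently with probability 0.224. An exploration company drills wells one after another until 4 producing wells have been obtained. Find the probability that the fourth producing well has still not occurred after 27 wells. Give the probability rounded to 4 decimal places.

0.1152

Needing more than 27 wells ⇔ fewer than 4 successes in the first 27. With X ~ Binomial(27, 0.224), P(Y > 27) = P(X ≤ 3).
  k=0: C(27,0)·0.224^0·0.776^27 = 0.001062
  k=1: C(27,1)·0.224^1·0.776^26 = 0.008280
  k=2: C(27,2)·0.224^2·0.776^25 = 0.031070
  k=3: C(27,3)·0.224^3·0.776^24 = 0.074740
P(X ≤ 3) = 0.115152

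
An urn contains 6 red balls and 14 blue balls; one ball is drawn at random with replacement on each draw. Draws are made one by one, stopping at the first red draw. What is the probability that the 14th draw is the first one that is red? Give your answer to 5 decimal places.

0.00291

Geometric (trials to first success), p = 0.30.
P(Y = 14) = (1−p)^13 · p = 0.0096889 · 0.30 = 0.0029067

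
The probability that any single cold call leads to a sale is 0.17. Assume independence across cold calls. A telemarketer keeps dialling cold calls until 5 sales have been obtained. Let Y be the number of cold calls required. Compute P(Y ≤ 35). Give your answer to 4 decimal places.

Finishing within 35 cold calls ⇔ at least 5 successes in the first 35. With X ~ Binomial(35, 0.17), P(Y ≤ 35) = 1 − P(X ≤ 4).
  k=0: C(35,0)·0.17^0·0.83^35 = 0.001471
  k=1: C(35,1)·0.17^1·0.83^34 = 0.010548
  k=2: C(35,2)·0.17^2·0.83^33 = 0.036728
  k=3: C(35,3)·0.17^3·0.83^32 = 0.082748
  k=4: C(35,4)·0.17^4·0.83^31 = 0.135586
1 − 0.267081 = 0.732919

0.7329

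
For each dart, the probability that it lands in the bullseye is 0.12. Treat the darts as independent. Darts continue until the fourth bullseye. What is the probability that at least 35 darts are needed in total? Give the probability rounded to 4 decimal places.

Needing more than 34 darts ⇔ fewer than 4 successes in the first 34. With X ~ Binomial(34, 0.12), P(Y > 34) = P(X ≤ 3).
  k=0: C(34,0)·0.12^0·0.88^34 = 0.012954
  k=1: C(34,1)·0.12^1·0.88^33 = 0.060060
  k=2: C(34,2)·0.12^2·0.88^32 = 0.135136
  k=3: C(34,3)·0.12^3·0.88^31 = 0.196561
P(X ≤ 3) = 0.404712

0.4047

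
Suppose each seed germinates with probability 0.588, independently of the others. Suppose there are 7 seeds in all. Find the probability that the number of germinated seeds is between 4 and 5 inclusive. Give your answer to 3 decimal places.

0.543

X ~ Binomial(7, 0.588); P(4 ≤ X ≤ 5) = Σ C(7,k) p^k (1−p)^(7−k) over k:
  k=4: C(7,4)·0.588^4·0.412^3 = 0.29260
  k=5: C(7,5)·0.588^5·0.412^2 = 0.25055
Total = 0.54315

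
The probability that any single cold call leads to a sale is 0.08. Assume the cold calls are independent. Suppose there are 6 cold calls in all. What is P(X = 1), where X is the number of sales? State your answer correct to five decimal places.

X ~ Binomial(n=6, p=0.08).
P(X=1) = C(6,1) · p^1 · (1−p)^5
= 6 · 0.08 · 0.65908 = 0.3163591

0.31636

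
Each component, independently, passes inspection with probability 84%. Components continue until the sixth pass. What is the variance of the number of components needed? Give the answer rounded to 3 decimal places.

1.361

Y = total components until the sixth success; negative binomial with r=6, p=0.84.
Var(Y) = r(1−p)/p² = 6·0.16 / 0.84² = 1.36054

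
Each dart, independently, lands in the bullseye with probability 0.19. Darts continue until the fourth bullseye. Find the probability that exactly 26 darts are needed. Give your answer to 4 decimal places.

0.0291

Y = trial on which the fourth success occurs; negative binomial, r=4, p=0.19.
P(Y=26) = C(25,3) · p^4 · (1−p)^22
= 2300 · 0.0013032 · 0.0096977 = 0.029068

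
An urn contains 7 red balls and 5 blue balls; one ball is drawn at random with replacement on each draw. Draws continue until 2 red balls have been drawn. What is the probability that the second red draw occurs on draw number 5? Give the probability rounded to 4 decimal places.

Y = trial on which the second success occurs; negative binomial, r=2, p=0.583333.
P(Y=5) = C(4,1) · p^2 · (1−p)^3
= 4 · 0.34028 · 0.072338 = 0.098460

0.0985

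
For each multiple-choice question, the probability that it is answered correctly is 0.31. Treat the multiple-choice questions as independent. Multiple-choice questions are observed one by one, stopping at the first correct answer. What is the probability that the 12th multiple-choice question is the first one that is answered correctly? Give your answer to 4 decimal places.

0.0052

Geometric (trials to first success), p = 0.31.
P(Y = 12) = (1−p)^11 · p = 0.016879 · 0.31 = 0.005232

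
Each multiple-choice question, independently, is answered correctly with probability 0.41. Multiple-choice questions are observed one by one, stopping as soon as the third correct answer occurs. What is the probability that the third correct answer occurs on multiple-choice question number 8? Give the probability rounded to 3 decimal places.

0.103

Y = trial on which the third success occurs; negative binomial, r=3, p=0.41.
P(Y=8) = C(7,2) · p^3 · (1−p)^5
= 21 · 0.068921 · 0.071492 = 0.10347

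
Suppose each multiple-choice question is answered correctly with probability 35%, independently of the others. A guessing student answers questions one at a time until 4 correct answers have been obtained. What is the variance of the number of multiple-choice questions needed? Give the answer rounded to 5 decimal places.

Y = total multiple-choice questions until the fourth success; negative binomial with r=4, p=0.35.
Var(Y) = r(1−p)/p² = 4·0.65 / 0.35² = 21.2244898

21.22449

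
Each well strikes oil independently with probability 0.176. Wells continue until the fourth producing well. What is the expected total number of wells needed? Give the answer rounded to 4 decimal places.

Y = total wells until the fourth success; negative binomial with r=4, p=0.176.
E[Y] = r / p = 4 / 0.176 = 22.727273

22.7273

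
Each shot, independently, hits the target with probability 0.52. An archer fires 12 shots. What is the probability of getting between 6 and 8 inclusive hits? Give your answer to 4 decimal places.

X ~ Binomial(12, 0.52); P(6 ≤ X ≤ 8) = Σ C(12,k) p^k (1−p)^(12−k) over k:
  k=6: C(12,6)·0.52^6·0.48^6 = 0.223429
  k=7: C(12,7)·0.52^7·0.48^5 = 0.207470
  k=8: C(12,8)·0.52^8·0.48^4 = 0.140474
Total = 0.571373

0.5714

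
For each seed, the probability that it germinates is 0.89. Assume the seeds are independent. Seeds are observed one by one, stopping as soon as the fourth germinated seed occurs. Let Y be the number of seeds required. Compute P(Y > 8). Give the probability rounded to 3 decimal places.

0.001

Needing more than 8 seeds ⇔ fewer than 4 successes in the first 8. With X ~ Binomial(8, 0.89), P(Y > 8) = P(X ≤ 3).
  k=0: C(8,0)·0.89^0·0.11^8 = 0.00000
  k=1: C(8,1)·0.89^1·0.11^7 = 0.00000
  k=2: C(8,2)·0.89^2·0.11^6 = 0.00004
  k=3: C(8,3)·0.89^3·0.11^5 = 0.00064
P(X ≤ 3) = 0.00068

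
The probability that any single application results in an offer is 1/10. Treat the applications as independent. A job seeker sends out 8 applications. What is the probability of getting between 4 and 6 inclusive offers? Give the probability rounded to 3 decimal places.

X ~ Binomial(8, 0.10); P(4 ≤ X ≤ 6) = Σ C(8,k) p^k (1−p)^(8−k) over k:
  k=4: C(8,4)·0.10^4·0.90^4 = 0.00459
  k=5: C(8,5)·0.10^5·0.90^3 = 0.00041
  k=6: C(8,6)·0.10^6·0.90^2 = 0.00002
Total = 0.00502

0.005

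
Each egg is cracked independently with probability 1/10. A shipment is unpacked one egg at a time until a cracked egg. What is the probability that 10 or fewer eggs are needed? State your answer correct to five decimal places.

Y = number of eggs to the first success; geometric, p = 0.10.
P(Y ≤ 10) = 1 − (1−p)^10 = 1 − 0.3486784 = 0.6513216

0.65132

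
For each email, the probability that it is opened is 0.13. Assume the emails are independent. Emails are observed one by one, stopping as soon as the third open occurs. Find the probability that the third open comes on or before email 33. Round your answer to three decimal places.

0.821

Finishing within 33 emails ⇔ at least 3 successes in the first 33. With X ~ Binomial(33, 0.13), P(Y ≤ 33) = 1 − P(X ≤ 2).
  k=0: C(33,0)·0.13^0·0.87^33 = 0.01010
  k=1: C(33,1)·0.13^1·0.87^32 = 0.04978
  k=2: C(33,2)·0.13^2·0.87^31 = 0.11902
1 − 0.17890 = 0.82110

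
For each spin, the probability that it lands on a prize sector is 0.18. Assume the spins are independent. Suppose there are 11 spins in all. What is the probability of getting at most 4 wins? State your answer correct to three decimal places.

0.967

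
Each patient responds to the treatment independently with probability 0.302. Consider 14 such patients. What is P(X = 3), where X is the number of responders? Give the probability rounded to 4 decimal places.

X ~ Binomial(n=14, p=0.302).
P(X=3) = C(14,3) · p^3 · (1−p)^11
= 364 · 0.027544 · 0.019161 = 0.192102

0.1921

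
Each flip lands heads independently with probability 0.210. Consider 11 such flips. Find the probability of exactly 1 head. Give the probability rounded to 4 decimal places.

0.2187

X ~ Binomial(n=11, p=0.21).
P(X=1) = C(11,1) · p^1 · (1−p)^10
= 11 · 0.21 · 0.094683 = 0.218717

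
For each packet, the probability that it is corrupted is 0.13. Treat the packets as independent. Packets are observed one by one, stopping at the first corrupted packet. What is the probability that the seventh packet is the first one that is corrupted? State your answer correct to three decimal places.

0.056

Geometric (trials to first success), p = 0.13.
P(Y = 7) = (1−p)^6 · p = 0.43363 · 0.13 = 0.05637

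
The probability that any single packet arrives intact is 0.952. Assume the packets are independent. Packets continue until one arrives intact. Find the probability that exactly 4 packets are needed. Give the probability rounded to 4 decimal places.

0.0001

Geometric (trials to first success), p = 0.952.
P(Y = 4) = (1−p)^3 · p = 0.00011059 · 0.952 = 0.000105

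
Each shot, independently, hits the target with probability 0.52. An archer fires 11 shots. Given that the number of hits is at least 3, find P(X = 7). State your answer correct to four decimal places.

0.1846

X ~ Binomial(11, 0.52). Want P(X=7 | X≥3) = P(X=7) / P(X≥3).
P(X=7) = C(11,7)·0.52^7·0.48^4 = 0.180095
P(X≥3) = 1 − 0.000312 − 0.003714 − 0.020116 = 0.975859
Ratio = 0.180095 / 0.975859 = 0.184551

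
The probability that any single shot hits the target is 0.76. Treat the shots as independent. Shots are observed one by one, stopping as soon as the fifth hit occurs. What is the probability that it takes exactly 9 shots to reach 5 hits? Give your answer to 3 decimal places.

Y = trial on which the fifth success occurs; negative binomial, r=5, p=0.76.
P(Y=9) = C(8,4) · p^5 · (1−p)^4
= 70 · 0.25355 · 0.0033178 = 0.05889

0.059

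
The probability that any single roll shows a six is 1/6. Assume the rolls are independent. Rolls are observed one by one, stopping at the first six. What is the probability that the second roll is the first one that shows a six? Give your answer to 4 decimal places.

0.1389

Geometric (trials to first success), p = 0.166667.
P(Y = 2) = (1−p)^1 · p = 0.83333 · 0.166667 = 0.138889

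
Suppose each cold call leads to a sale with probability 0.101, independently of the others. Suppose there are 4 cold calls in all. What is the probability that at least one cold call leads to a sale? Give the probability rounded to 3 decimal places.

P(at least one) = 1 − P(none) = 1 − (1 − 0.101)^4
= 1 − 0.65319 = 0.34681

0.347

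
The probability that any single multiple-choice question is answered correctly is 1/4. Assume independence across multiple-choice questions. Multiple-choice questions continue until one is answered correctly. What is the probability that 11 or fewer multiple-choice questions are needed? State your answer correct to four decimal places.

0.9578

Y = number of multiple-choice questions to the first success; geometric, p = 0.25.
P(Y ≤ 11) = 1 − (1−p)^11 = 1 − 0.042235 = 0.957765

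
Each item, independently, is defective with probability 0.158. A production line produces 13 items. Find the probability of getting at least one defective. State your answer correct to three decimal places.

P(at least one) = 1 − P(none) = 1 − (1 − 0.158)^13
= 1 − 0.10692 = 0.89308

0.893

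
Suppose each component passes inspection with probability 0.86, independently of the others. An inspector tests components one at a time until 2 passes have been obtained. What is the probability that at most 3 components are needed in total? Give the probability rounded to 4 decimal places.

0.9467

Finishing within 3 components ⇔ at least 2 successes in the first 3. With X ~ Binomial(3, 0.86), P(Y ≤ 3) = 1 − P(X ≤ 1).
  k=0: C(3,0)·0.86^0·0.14^3 = 0.002744
  k=1: C(3,1)·0.86^1·0.14^2 = 0.050568
1 − 0.053312 = 0.946688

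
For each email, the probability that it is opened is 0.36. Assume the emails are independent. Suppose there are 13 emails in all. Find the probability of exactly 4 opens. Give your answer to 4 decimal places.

0.2163

X ~ Binomial(n=13, p=0.36).
P(X=4) = C(13,4) · p^4 · (1−p)^9
= 715 · 0.016796 · 0.018014 = 0.216339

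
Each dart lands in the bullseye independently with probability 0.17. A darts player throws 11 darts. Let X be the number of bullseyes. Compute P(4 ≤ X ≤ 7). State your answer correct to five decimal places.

0.10127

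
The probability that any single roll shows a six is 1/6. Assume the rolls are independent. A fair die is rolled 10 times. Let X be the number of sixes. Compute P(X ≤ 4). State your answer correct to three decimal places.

X ~ Binomial(10, 0.166667); P(X ≤ 4) = Σ C(10,k) p^k (1−p)^(10−k) over k:
  k=0: C(10,0)·0.166667^0·0.833333^10 = 0.16151
  k=1: C(10,1)·0.166667^1·0.833333^9 = 0.32301
  k=2: C(10,2)·0.166667^2·0.833333^8 = 0.29071
  k=3: C(10,3)·0.166667^3·0.833333^7 = 0.15505
  k=4: C(10,4)·0.166667^4·0.833333^6 = 0.05427
Total = 0.98454

0.985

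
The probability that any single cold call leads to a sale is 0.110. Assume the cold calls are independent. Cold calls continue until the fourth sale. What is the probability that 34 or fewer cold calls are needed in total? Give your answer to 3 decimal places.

0.523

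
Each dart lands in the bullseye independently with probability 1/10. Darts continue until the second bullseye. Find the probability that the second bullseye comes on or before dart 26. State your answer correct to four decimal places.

0.7487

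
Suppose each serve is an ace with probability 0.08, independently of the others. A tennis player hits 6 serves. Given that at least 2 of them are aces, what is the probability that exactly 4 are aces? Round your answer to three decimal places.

X ~ Binomial(6, 0.08). Want P(X=4 | X≥2) = P(X=4) / P(X≥2).
P(X=4) = C(6,4)·0.08^4·0.92^2 = 0.00052
P(X≥2) = 1 − 0.60636 − 0.31636 = 0.07729
Ratio = 0.00052 / 0.07729 = 0.00673

0.007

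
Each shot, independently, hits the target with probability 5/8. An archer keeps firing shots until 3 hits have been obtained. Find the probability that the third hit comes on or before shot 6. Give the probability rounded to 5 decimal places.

0.85354

Finishing within 6 shots ⇔ at least 3 successes in the first 6. With X ~ Binomial(6, 0.625), P(Y ≤ 6) = 1 − P(X ≤ 2).
  k=0: C(6,0)·0.625^0·0.375^6 = 0.0027809
  k=1: C(6,1)·0.625^1·0.375^5 = 0.0278091
  k=2: C(6,2)·0.625^2·0.375^4 = 0.1158714
1 − 0.1464615 = 0.8535385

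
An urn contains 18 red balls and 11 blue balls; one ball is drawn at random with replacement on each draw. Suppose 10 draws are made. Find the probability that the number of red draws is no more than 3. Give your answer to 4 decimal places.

0.0409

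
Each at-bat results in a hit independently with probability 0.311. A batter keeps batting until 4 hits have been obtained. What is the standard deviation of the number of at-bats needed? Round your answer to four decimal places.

5.3380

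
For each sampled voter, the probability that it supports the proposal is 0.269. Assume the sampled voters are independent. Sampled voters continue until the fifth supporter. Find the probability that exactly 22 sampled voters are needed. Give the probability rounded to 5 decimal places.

Y = trial on which the fifth success occurs; negative binomial, r=5, p=0.269.
P(Y=22) = C(21,4) · p^5 · (1−p)^17
= 5985 · 0.0014085 · 0.0048595 = 0.0409658

0.04097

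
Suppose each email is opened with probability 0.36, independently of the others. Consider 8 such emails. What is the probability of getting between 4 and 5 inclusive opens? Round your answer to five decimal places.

X ~ Binomial(8, 0.36); P(4 ≤ X ≤ 5) = Σ C(8,k) p^k (1−p)^(8−k) over k:
  k=4: C(8,4)·0.36^4·0.64^4 = 0.1972550
  k=5: C(8,5)·0.36^5·0.64^3 = 0.0887647
Total = 0.2860197

0.28602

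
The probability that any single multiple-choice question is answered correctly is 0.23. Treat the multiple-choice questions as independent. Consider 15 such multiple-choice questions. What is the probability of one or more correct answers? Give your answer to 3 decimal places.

0.980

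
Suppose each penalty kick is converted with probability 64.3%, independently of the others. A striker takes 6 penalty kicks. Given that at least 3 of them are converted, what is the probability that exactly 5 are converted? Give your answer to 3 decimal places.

X ~ Binomial(6, 0.643). Want P(X=5 | X≥3) = P(X=5) / P(X≥3).
P(X=5) = C(6,5)·0.643^5·0.357^1 = 0.23544
P(X≥3) = 1 − 0.00207 − 0.02237 − 0.10074 = 0.87482
Ratio = 0.23544 / 0.87482 = 0.26913

0.269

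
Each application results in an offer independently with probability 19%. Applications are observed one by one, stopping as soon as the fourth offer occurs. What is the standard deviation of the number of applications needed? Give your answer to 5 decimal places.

9.47368

Y = total applications until the fourth success; negative binomial with r=4, p=0.19.
SD(Y) = √[r(1−p)/p²] = √(89.7506925) = 9.4736842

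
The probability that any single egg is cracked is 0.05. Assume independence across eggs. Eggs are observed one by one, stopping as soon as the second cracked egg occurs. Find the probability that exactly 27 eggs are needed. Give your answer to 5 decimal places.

0.01803

Y = trial on which the second success occurs; negative binomial, r=2, p=0.05.
P(Y=27) = C(26,1) · p^2 · (1−p)^25
= 26 · 0.0025 · 0.27739 = 0.0180303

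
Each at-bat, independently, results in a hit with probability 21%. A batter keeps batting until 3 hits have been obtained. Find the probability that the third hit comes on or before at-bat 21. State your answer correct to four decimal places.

Finishing within 21 at-bats ⇔ at least 3 successes in the first 21. With X ~ Binomial(21, 0.21), P(Y ≤ 21) = 1 − P(X ≤ 2).
  k=0: C(21,0)·0.21^0·0.79^21 = 0.007082
  k=1: C(21,1)·0.21^1·0.79^20 = 0.039535
  k=2: C(21,2)·0.21^2·0.79^19 = 0.105093
1 − 0.151710 = 0.848290

0.8483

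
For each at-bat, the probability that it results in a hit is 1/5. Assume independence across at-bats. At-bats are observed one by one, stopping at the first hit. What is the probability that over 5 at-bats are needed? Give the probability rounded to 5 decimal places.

Y = number of at-bats to the first success; geometric, p = 0.20.
P(Y > 5) = P(first 5 all fail) = (1−p)^5 = 0.3276800

0.32768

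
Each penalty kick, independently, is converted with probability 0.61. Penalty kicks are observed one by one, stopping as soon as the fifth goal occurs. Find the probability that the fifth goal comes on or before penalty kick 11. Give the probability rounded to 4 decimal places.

Finishing within 11 penalty kicks ⇔ at least 5 successes in the first 11. With X ~ Binomial(11, 0.61), P(Y ≤ 11) = 1 − P(X ≤ 4).
  k=0: C(11,0)·0.61^0·0.39^11 = 0.000032
  k=1: C(11,1)·0.61^1·0.39^10 = 0.000546
  k=2: C(11,2)·0.61^2·0.39^9 = 0.004272
  k=3: C(11,3)·0.61^3·0.39^8 = 0.020044
  k=4: C(11,4)·0.61^4·0.39^7 = 0.062703
1 − 0.087597 = 0.912403

0.9124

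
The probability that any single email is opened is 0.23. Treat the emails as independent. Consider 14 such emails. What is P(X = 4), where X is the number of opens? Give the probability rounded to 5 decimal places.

0.20524

X ~ Binomial(n=14, p=0.23).
P(X=4) = C(14,4) · p^4 · (1−p)^10
= 1001 · 0.0027984 · 0.073267 = 0.2052356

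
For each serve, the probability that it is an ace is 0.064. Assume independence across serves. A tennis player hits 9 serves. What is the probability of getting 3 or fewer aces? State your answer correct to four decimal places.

0.9984

X ~ Binomial(9, 0.064); P(X ≤ 3) = Σ C(9,k) p^k (1−p)^(9−k) over k:
  k=0: C(9,0)·0.064^0·0.936^9 = 0.551420
  k=1: C(9,1)·0.064^1·0.936^8 = 0.339335
  k=2: C(9,2)·0.064^2·0.936^7 = 0.092810
  k=3: C(9,3)·0.064^3·0.936^6 = 0.014807
Total = 0.998373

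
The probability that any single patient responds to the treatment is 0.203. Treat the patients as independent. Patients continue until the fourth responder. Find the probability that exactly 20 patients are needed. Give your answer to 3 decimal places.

0.044

Y = trial on which the fourth success occurs; negative binomial, r=4, p=0.203.
P(Y=20) = C(19,3) · p^4 · (1−p)^16
= 969 · 0.0016982 · 0.026505 = 0.04362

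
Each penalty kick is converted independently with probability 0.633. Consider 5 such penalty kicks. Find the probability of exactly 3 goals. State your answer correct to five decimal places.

X ~ Binomial(n=5, p=0.633).
P(X=3) = C(5,3) · p^3 · (1−p)^2
= 10 · 0.25364 · 0.13469 = 0.3416200

0.34162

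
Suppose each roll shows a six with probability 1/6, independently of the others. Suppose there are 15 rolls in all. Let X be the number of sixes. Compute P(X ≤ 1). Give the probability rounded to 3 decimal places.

X ~ Binomial(15, 0.166667); P(X ≤ 1) = Σ C(15,k) p^k (1−p)^(15−k) over k:
  k=0: C(15,0)·0.166667^0·0.833333^15 = 0.06491
  k=1: C(15,1)·0.166667^1·0.833333^14 = 0.19472
Total = 0.25962

0.260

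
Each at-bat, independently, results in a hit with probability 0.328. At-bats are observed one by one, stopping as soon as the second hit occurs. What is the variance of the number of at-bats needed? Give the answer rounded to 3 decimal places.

12.493

Y = total at-bats until the second success; negative binomial with r=2, p=0.328.
Var(Y) = r(1−p)/p² = 2·0.672 / 0.328² = 12.49256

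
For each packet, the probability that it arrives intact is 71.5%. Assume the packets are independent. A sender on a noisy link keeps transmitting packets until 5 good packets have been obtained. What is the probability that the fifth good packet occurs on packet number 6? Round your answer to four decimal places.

Y = trial on which the fifth success occurs; negative binomial, r=5, p=0.715.
P(Y=6) = C(5,4) · p^5 · (1−p)^1
= 5 · 0.18687 · 0.285 = 0.266284

0.2663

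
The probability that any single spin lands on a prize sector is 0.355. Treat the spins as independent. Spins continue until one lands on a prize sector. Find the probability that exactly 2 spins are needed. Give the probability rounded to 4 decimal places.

Geometric (trials to first success), p = 0.355.
P(Y = 2) = (1−p)^1 · p = 0.645 · 0.355 = 0.228975

0.2290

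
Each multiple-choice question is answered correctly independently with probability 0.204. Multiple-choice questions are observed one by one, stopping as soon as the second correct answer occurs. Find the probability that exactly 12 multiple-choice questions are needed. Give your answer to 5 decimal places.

0.04675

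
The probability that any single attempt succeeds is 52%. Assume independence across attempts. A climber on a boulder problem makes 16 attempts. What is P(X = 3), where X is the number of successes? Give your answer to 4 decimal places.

0.0057

X ~ Binomial(n=16, p=0.52).
P(X=3) = C(16,3) · p^3 · (1−p)^13
= 560 · 0.14061 · 7.1802e-05 = 0.005654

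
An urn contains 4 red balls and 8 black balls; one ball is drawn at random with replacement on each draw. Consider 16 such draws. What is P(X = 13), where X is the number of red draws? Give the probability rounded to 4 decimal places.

0.0001

X ~ Binomial(n=16, p=0.333333).
P(X=13) = C(16,13) · p^13 · (1−p)^3
= 560 · 6.2723e-07 · 0.2963 = 0.000104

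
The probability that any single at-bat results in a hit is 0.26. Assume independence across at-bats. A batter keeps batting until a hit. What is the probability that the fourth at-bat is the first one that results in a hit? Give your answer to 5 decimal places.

0.10536

Geometric (trials to first success), p = 0.26.
P(Y = 4) = (1−p)^3 · p = 0.40522 · 0.26 = 0.1053582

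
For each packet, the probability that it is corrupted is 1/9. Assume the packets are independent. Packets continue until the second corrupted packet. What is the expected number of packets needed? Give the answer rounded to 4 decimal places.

18.0000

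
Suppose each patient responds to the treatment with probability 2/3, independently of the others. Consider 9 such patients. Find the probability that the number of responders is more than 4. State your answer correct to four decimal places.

X ~ Binomial(9, 0.666667); P(X ≥ 5) = Σ C(9,k) p^k (1−p)^(9−k) over k:
  k=5: C(9,5)·0.666667^5·0.333333^4 = 0.204847
  k=6: C(9,6)·0.666667^6·0.333333^3 = 0.273129
  k=7: C(9,7)·0.666667^7·0.333333^2 = 0.234111
  k=8: C(9,8)·0.666667^8·0.333333^1 = 0.117055
  k=9: C(9,9)·0.666667^9·0.333333^0 = 0.026012
Total = 0.855154

0.8552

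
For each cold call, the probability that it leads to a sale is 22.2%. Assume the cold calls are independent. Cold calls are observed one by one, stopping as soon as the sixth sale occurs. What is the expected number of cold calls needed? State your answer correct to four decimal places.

27.0270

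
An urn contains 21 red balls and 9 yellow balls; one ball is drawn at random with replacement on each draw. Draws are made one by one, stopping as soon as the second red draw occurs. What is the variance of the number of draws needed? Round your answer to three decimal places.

Y = total draws until the second success; negative binomial with r=2, p=0.70.
Var(Y) = r(1−p)/p² = 2·0.30 / 0.70² = 1.22449

1.224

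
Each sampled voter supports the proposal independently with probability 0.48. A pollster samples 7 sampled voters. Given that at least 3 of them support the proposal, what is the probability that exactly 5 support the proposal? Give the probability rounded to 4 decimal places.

X ~ Binomial(7, 0.48). Want P(X=5 | X≥3) = P(X=5) / P(X≥3).
P(X=5) = C(7,5)·0.48^5·0.52^2 = 0.144688
P(X≥3) = 1 − 0.010281 − 0.066429 − 0.183958 = 0.739332
Ratio = 0.144688 / 0.739332 = 0.195701

0.1957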